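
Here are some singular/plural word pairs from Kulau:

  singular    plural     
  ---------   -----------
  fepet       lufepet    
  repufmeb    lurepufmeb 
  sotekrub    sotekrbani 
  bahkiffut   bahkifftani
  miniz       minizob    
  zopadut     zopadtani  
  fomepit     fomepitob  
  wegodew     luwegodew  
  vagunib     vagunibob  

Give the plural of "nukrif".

"nukrif" has last vowel 'i'. The stems whose last vowel is 'i' (vagunib → vagunibob, miniz → minizob, fomepit → fomepitob) add -ob.
The other patterns: stems whose last vowel is 'e' add the prefix lu-; stems whose last vowel is 'u' delete the last vowel and add -ani.
So nukrif → nukrifob.

nukrifob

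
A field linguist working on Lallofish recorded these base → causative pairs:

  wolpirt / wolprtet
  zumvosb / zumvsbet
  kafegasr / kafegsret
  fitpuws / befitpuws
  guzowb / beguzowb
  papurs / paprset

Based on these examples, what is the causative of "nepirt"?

neprtet

"nepirt" has second-to-last letter 'r'. The stems whose second-to-last letter is 'r' (wolpirt → wolprtet, papurs → paprset) delete the last vowel and add -et.
So nepirt → neprtet.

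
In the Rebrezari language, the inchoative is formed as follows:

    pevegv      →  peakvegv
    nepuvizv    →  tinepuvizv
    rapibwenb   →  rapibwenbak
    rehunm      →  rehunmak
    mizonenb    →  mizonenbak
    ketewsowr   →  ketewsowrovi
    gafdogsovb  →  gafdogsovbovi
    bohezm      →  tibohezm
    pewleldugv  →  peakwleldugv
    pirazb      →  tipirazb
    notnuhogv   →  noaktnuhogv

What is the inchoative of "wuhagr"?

wuakhagr

"wuhagr" has second-to-last letter 'g'. The stems whose second-to-last letter is 'g' (pevegv → peakvegv, pewleldugv → peakwleldugv, notnuhogv → noaktnuhogv) insert -ak- after the first vowel.
The other patterns: stems whose second-to-last letter is 'n' add -ak; stems whose second-to-last letter is 'z' add the prefix ti-; stems whose second-to-last letter is 'v' or 'w' add -ovi.
So wuhagr → wuakhagr.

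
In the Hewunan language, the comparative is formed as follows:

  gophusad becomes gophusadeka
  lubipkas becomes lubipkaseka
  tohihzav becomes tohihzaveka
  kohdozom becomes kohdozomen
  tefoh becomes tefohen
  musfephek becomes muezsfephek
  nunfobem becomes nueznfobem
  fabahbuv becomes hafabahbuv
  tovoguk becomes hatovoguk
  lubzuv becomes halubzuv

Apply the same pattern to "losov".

"losov" has last vowel 'o'. The stems whose last vowel is 'o' (kohdozom → kohdozomen, tefoh → tefohen) add -en.
The other patterns: stems whose last vowel is 'a' add -eka; stems whose last vowel is 'e' insert -ez- after the first vowel; stems whose last vowel is 'u' add the prefix ha-.
So losov → losoven.

losoven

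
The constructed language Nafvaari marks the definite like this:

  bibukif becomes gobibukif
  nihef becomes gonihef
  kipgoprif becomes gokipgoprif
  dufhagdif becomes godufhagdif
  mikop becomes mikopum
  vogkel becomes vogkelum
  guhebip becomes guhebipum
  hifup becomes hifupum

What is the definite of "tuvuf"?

gotuvuf

nihef and vogkel both have last vowel 'e' yet inflect differently (gonihef, vogkelum), so the last vowel is not what conditions the rule; the final letter is.
"tuvuf" ends in -f. The stems ending in -f (bibukif → gobibukif, nihef → gonihef, kipgoprif → gokipgoprif) add the prefix go-.
So tuvuf → gotuvuf.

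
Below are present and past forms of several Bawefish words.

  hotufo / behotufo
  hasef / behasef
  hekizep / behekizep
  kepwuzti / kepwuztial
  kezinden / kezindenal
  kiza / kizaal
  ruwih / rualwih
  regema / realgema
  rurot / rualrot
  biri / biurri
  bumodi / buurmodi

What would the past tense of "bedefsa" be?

beurdefsa

kiza and regema both end in -a yet inflect differently (kizaal, realgema), so the final letter is not what conditions the rule; the first letter is.
"bedefsa" begins with b-. The stems beginning with b- (biri → biurri, bumodi → buurmodi) insert -ur- after the first vowel.
So bedefsa → beurdefsa.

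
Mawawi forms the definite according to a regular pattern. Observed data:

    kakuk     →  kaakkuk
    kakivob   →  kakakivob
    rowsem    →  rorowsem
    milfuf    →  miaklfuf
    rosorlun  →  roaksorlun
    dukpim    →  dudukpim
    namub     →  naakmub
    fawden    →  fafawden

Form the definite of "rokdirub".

roakkdirub

rosorlun and fawden both end in -n yet inflect differently (roaksorlun, fafawden), so the final letter is not what conditions the rule; the last vowel is.
"rokdirub" has last vowel 'u'. The stems whose last vowel is 'u' (rosorlun → roaksorlun, kakuk → kaakkuk, milfuf → miaklfuf) insert -ak- after the first vowel.
So rokdirub → roakkdirub.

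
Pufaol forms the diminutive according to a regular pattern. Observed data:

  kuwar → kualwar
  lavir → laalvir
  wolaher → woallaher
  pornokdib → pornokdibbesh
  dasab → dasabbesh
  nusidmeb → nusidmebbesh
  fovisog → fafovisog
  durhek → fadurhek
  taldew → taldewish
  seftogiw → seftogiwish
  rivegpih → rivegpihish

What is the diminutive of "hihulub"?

hihulubbesh

lavir and pornokdib both have last vowel 'i' yet inflect differently (laalvir, pornokdibbesh), so the last vowel is not what conditions the rule; the final letter is.
"hihulub" ends in -b. The stems ending in -b (pornokdib → pornokdibbesh, dasab → dasabbesh, nusidmeb → nusidmebbesh) double the final consonant and add -esh.
So hihulub → hihulubbesh.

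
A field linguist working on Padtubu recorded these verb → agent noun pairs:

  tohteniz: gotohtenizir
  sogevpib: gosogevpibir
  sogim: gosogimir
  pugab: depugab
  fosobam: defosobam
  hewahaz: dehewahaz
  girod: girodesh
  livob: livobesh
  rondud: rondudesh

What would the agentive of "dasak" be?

"dasak" has last vowel 'a'. The stems whose last vowel is 'a' (pugab → depugab, fosobam → defosobam, hewahaz → dehewahaz) add the prefix de-.
The other patterns: stems whose last vowel is 'i' add go- … -ir around the stem; stems whose last vowel is 'o' or 'u' add -esh.
So dasak → dedasak.

dedasak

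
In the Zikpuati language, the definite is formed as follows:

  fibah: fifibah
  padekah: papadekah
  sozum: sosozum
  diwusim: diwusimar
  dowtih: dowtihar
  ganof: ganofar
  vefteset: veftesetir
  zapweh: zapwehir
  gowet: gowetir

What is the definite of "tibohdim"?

"tibohdim" has last vowel 'i'. The stems whose last vowel is 'i' (diwusim → diwusimar, dowtih → dowtihar) add -ar.
The other patterns: stems whose last vowel is 'a' or 'u' repeat the first consonant+vowel as a prefix; stems whose last vowel is 'e' add -ir.
So tibohdim → tibohdimar.

tibohdimar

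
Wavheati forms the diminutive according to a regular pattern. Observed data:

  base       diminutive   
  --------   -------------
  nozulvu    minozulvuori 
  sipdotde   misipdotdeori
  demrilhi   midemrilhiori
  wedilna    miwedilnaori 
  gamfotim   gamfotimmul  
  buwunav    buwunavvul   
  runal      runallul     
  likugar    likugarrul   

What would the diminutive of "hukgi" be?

demrilhi and gamfotim both have last vowel 'i' yet inflect differently (midemrilhiori, gamfotimmul), so the last vowel is not what conditions the rule; whether the stem ends in a vowel or a consonant is.
"hukgi" ends in a vowel. The stems ending in a vowel (nozulvu → minozulvuori, sipdotde → misipdotdeori, demrilhi → midemrilhiori) add mi- … -ori around the stem.
The other pattern: stems ending in a consonant double the final consonant and add -ul.
So hukgi → mihukgiori.

mihukgiori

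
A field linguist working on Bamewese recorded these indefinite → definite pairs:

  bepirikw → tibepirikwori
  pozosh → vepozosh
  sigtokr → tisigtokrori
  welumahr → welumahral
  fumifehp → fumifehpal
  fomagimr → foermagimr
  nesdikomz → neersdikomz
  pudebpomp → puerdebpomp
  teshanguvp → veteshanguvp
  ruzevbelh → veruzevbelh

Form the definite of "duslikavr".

"duslikavr" has second-to-last letter 'v'. The one such stem in the data (teshanguvp → veteshanguvp) adds the prefix ve-, so the same rule applies.
So duslikavr → veduslikavr.

veduslikavr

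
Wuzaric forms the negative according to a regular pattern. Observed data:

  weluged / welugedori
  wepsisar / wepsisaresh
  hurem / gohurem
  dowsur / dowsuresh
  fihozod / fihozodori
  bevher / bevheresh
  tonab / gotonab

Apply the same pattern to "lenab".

weluged and bevher both have last vowel 'e' yet inflect differently (welugedori, bevheresh), so the last vowel is not what conditions the rule; the final letter is.
"lenab" ends in -b. The one such stem in the data (tonab → gotonab) adds the prefix go-, so the same rule applies.
So lenab → golenab.

golenab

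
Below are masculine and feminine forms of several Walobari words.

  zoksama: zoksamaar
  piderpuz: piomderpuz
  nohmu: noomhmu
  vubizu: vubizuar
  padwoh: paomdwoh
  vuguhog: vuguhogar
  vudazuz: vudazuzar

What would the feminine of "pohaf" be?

poomhaf

"pohaf" begins with p-. The stems beginning with p- (piderpuz → piomderpuz, padwoh → paomdwoh) insert -om- after the first vowel.
So pohaf → poomhaf.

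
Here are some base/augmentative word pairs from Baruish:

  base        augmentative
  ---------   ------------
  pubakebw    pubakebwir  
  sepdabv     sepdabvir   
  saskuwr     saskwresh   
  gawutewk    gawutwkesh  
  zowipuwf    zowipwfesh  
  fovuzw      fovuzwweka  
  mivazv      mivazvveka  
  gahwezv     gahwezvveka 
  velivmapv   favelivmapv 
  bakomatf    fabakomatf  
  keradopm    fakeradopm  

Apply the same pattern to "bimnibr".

pubakebw and fovuzw both end in -w yet inflect differently (pubakebwir, fovuzwweka), so the final letter is not what conditions the rule; the second-to-last letter is.
"bimnibr" has second-to-last letter 'b'. The stems whose second-to-last letter is 'b' (pubakebw → pubakebwir, sepdabv → sepdabvir) add -ir.
So bimnibr → bimnibrir.

bimnibrir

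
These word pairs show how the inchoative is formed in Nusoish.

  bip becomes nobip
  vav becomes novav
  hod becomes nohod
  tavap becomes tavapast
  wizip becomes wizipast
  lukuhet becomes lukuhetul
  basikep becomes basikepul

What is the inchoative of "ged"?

noged

"ged" has 1 vowel. The stems with 1 vowel (bip → nobip, vav → novav, hod → nohod) add the prefix no-.
The other patterns: stems with 2 vowels add -ast; stems with 3 vowels add -ul.
So ged → noged.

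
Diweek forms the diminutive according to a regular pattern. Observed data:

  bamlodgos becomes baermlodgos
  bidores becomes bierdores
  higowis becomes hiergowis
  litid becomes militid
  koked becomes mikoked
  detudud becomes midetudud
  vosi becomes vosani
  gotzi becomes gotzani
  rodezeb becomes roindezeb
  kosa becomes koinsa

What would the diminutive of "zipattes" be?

zierpattes

higowis and litid both have last vowel 'i' yet inflect differently (hiergowis, militid), so the last vowel is not what conditions the rule; the final letter is.
"zipattes" ends in -s. The stems ending in -s (bamlodgos → baermlodgos, bidores → bierdores, higowis → hiergowis) insert -er- after the first vowel.
So zipattes → zierpattes.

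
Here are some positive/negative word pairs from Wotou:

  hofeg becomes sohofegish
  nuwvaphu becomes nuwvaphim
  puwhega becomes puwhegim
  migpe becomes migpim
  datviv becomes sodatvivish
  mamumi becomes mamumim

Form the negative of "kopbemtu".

mamumi and datviv both have last vowel 'i' yet inflect differently (mamumim, sodatvivish), so the last vowel is not what conditions the rule; whether the stem ends in a vowel or a consonant is.
"kopbemtu" ends in a vowel. The stems ending in a vowel (mamumi → mamumim, migpe → migpim, nuwvaphu → nuwvaphim) drop the final letter and add -im.
So kopbemtu → kopbemtim.

kopbemtim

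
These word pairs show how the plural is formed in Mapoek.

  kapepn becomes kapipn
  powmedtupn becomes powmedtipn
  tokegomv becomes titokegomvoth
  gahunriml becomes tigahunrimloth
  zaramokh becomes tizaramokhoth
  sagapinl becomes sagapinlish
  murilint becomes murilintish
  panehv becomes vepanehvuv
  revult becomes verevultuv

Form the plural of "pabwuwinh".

gahunriml and sagapinl both end in -l yet inflect differently (tigahunrimloth, sagapinlish), so the final letter is not what conditions the rule; the second-to-last letter is.
"pabwuwinh" has second-to-last letter 'n'. The stems whose second-to-last letter is 'n' (sagapinl → sagapinlish, murilint → murilintish) add -ish.
So pabwuwinh → pabwuwinhish.

pabwuwinhish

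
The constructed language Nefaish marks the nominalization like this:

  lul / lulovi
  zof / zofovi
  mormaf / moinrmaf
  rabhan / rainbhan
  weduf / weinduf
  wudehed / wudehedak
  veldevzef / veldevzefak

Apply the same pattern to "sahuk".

sainhuk

"sahuk" has 2 vowels. The stems with 2 vowels (mormaf → moinrmaf, rabhan → rainbhan, weduf → weinduf) insert -in- after the first vowel.
So sahuk → sainhuk.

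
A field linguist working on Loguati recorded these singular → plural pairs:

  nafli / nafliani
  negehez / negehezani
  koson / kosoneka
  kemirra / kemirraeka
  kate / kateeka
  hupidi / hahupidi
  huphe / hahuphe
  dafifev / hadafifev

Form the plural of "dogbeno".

nafli and hupidi both end in -i yet inflect differently (nafliani, hahupidi), so the final letter is not what conditions the rule; the first letter is.
"dogbeno" begins with d-. The one such stem in the data (dafifev → hadafifev) adds the prefix ha-, so the same rule applies.
The other patterns: stems beginning with n- add -ani; stems beginning with k- add -eka.
So dogbeno → hadogbeno.

hadogbeno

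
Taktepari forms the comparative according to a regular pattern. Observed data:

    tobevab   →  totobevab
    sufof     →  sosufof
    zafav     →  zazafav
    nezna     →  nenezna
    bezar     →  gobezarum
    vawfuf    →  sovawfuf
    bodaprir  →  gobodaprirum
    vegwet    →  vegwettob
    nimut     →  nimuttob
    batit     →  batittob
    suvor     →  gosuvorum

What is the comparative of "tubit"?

"tubit" ends in -t. The stems ending in -t (batit → batittob, vegwet → vegwettob, nimut → nimuttob) double the final consonant and add -ob.
The other patterns: stems ending in -f add the prefix so-; stems ending in -r add go- … -um around the stem; stems ending in -a, -b or -v repeat the first consonant+vowel as a prefix.
So tubit → tubittob.

tubittob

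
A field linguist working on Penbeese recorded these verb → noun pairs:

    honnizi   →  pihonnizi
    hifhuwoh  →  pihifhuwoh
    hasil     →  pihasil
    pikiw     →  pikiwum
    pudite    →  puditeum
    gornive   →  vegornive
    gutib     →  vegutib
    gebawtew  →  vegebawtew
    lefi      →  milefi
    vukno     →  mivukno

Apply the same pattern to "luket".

pudite and gornive both end in -e yet inflect differently (puditeum, vegornive), so the final letter is not what conditions the rule; the first letter is.
"luket" begins with l-. The one such stem in the data (lefi → milefi) adds the prefix mi-, so the same rule applies.
So luket → miluket.

miluket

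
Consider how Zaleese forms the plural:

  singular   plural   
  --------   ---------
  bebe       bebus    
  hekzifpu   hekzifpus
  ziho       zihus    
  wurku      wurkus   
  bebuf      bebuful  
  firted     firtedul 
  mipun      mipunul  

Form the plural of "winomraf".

winomraful

hekzifpu and bebuf both have last vowel 'u' yet inflect differently (hekzifpus, bebuful), so the last vowel is not what conditions the rule; whether the stem ends in a vowel or a consonant is.
"winomraf" ends in a consonant. The stems ending in a consonant (bebuf → bebuful, firted → firtedul, mipun → mipunul) add -ul.
The other pattern: stems ending in a vowel drop the final letter and add -us.
So winomraf → winomraful.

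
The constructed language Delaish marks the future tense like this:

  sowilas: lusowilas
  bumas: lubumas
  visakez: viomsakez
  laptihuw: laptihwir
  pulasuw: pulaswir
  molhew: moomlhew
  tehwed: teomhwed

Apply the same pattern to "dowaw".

"dowaw" has last vowel 'a'. The stems whose last vowel is 'a' (sowilas → lusowilas, bumas → lubumas) add the prefix lu-.
So dowaw → ludowaw.

ludowaw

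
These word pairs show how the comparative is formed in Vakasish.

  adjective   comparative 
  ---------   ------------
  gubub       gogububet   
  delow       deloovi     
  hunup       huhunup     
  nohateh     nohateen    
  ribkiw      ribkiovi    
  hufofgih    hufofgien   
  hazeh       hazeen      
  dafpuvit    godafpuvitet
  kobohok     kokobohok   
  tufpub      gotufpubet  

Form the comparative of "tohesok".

ribkiw and hufofgih both have last vowel 'i' yet inflect differently (ribkiovi, hufofgien), so the last vowel is not what conditions the rule; the final letter is.
"tohesok" ends in -k. The one such stem in the data (kobohok → kokobohok) repeats the first consonant+vowel as a prefix (as does hunup), so the same rule applies.
The other patterns: stems ending in -w drop the final letter and add -ovi; stems ending in -h drop the final letter and add -en; stems ending in -b or -t add go- … -et around the stem.
So tohesok → totohesok.

totohesok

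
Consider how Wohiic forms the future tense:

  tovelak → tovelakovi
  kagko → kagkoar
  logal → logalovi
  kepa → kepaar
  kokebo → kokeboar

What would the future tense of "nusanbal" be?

nusanbalovi

kepa and tovelak both have last vowel 'a' yet inflect differently (kepaar, tovelakovi), so the last vowel is not what conditions the rule; whether the stem ends in a vowel or a consonant is.
"nusanbal" ends in a consonant. The stems ending in a consonant (tovelak → tovelakovi, logal → logalovi) add -ovi.
The other pattern: stems ending in a vowel add -ar.
So nusanbal → nusanbalovi.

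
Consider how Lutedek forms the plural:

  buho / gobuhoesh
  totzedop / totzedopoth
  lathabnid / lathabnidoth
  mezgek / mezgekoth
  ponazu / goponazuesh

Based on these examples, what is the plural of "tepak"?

tepakoth

"tepak" ends in a consonant. The stems ending in a consonant (lathabnid → lathabnidoth, totzedop → totzedopoth, mezgek → mezgekoth) add -oth.
So tepak → tepakoth.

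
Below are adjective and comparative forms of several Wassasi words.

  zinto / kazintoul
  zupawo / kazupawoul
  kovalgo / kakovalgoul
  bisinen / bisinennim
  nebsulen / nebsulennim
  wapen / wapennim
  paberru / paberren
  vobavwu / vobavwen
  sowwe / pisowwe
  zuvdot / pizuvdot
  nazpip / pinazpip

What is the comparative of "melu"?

melen

bisinen and sowwe both have last vowel 'e' yet inflect differently (bisinennim, pisowwe), so the last vowel is not what conditions the rule; the final letter is.
"melu" ends in -u. The stems ending in -u (paberru → paberren, vobavwu → vobavwen) drop the final letter and add -en.
So melu → melen.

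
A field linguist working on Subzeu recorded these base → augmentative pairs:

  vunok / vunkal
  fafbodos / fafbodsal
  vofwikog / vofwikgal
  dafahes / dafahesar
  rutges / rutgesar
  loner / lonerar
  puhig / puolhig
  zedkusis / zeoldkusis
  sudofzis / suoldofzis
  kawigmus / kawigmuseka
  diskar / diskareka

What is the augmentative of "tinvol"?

"tinvol" has last vowel 'o'. The stems whose last vowel is 'o' (vunok → vunkal, fafbodos → fafbodsal, vofwikog → vofwikgal) delete the last vowel and add -al.
So tinvol → tinvlal.

tinvlal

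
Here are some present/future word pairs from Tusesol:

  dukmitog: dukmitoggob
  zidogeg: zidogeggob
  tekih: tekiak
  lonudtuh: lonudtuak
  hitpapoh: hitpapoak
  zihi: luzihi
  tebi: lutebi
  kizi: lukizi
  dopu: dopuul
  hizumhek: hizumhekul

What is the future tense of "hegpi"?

"hegpi" ends in -i. The stems ending in -i (zihi → luzihi, tebi → lutebi, kizi → lukizi) add the prefix lu-.
The other patterns: stems ending in -g double the final consonant and add -ob; stems ending in -h drop the final letter and add -ak; stems ending in -k or -u add -ul.
So hegpi → luhegpi.

luhegpi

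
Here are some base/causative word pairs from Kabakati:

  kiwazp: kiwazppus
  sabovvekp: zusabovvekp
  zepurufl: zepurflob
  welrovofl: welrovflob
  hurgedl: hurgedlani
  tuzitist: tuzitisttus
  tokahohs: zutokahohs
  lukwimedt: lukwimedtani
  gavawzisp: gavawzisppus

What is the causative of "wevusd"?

wevusddus

"wevusd" has second-to-last letter 's'. The stems whose second-to-last letter is 's' (tuzitist → tuzitisttus, gavawzisp → gavawzisppus) double the final consonant and add -us.
So wevusd → wevusddus.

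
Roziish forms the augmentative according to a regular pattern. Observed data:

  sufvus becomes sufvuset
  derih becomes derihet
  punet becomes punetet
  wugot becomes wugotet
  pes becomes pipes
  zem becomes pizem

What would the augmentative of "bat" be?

pibat

"bat" has 1 vowel. The stems with 1 vowel (pes → pipes, zem → pizem) add the prefix pi-.
So bat → pibat.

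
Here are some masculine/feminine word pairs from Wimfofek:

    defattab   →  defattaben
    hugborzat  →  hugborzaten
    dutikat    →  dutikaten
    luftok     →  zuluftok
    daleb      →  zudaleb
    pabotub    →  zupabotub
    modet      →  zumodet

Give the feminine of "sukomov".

zusukomov

"sukomov" has last vowel 'o'. The one such stem in the data (luftok → zuluftok) adds the prefix zu-, so the same rule applies.
So sukomov → zusukomov.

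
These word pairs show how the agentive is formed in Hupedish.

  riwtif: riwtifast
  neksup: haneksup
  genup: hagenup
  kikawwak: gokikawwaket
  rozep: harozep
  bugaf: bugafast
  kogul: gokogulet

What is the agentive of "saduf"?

sadufast

neksup and kogul both have last vowel 'u' yet inflect differently (haneksup, gokogulet), so the last vowel is not what conditions the rule; the final letter is.
"saduf" ends in -f. The stems ending in -f (bugaf → bugafast, riwtif → riwtifast) add -ast.
So saduf → sadufast.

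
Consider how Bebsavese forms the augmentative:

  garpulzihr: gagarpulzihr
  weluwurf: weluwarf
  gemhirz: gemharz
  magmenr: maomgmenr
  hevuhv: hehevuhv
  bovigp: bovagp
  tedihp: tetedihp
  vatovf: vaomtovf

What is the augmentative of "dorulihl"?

dodorulihl

bovigp and tedihp both end in -p yet inflect differently (bovagp, tetedihp), so the final letter is not what conditions the rule; the second-to-last letter is.
"dorulihl" has second-to-last letter 'h'. The stems whose second-to-last letter is 'h' (tedihp → tetedihp, hevuhv → hehevuhv, garpulzihr → gagarpulzihr) repeat the first consonant+vowel as a prefix.
So dorulihl → dodorulihl.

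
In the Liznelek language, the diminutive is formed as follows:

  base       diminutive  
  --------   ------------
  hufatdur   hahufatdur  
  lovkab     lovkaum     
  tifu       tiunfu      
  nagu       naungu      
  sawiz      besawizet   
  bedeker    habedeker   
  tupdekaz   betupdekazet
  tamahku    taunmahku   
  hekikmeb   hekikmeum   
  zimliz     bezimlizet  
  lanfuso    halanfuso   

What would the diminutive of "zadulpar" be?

"zadulpar" ends in -r. The stems ending in -r (hufatdur → hahufatdur, bedeker → habedeker) add the prefix ha-.
So zadulpar → hazadulpar.

hazadulpar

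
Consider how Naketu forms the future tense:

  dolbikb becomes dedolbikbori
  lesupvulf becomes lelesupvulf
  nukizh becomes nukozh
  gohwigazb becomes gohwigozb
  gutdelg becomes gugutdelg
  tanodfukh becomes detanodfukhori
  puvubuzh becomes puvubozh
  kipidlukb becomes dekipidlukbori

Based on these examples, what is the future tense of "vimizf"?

vimozf

tanodfukh and puvubuzh both end in -h yet inflect differently (detanodfukhori, puvubozh), so the final letter is not what conditions the rule; the second-to-last letter is.
"vimizf" has second-to-last letter 'z'. The stems whose second-to-last letter is 'z' (puvubuzh → puvubozh, gohwigazb → gohwigozb, nukizh → nukozh) change the last vowel to 'o'.
So vimizf → vimozf.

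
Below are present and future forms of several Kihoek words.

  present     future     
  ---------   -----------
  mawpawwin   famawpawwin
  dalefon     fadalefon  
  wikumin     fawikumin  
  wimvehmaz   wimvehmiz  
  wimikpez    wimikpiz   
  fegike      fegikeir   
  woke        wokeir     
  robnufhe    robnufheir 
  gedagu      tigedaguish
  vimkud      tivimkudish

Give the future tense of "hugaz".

hugiz

"hugaz" ends in -z. The stems ending in -z (wimvehmaz → wimvehmiz, wimikpez → wimikpiz) change the last vowel to 'i'.
The other patterns: stems ending in -n add the prefix fa-; stems ending in -e add -ir; stems ending in -d or -u add ti- … -ish around the stem.
So hugaz → hugiz.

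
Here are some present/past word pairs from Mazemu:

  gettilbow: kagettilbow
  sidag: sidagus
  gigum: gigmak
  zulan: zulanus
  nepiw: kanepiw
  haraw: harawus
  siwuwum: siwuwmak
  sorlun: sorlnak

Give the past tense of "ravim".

karavim

zulan and sorlun both end in -n yet inflect differently (zulanus, sorlnak), so the final letter is not what conditions the rule; the last vowel is.
"ravim" has last vowel 'i'. The one such stem in the data (nepiw → kanepiw) adds the prefix ka-, so the same rule applies.
So ravim → karavim.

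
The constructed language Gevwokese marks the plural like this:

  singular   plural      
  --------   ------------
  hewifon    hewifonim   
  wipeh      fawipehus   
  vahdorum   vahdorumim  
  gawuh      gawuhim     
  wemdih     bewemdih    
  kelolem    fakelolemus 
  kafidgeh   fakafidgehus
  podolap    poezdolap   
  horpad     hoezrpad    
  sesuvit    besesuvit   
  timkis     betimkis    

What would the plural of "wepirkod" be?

wepirkodim

"wepirkod" has last vowel 'o'. The one such stem in the data (hewifon → hewifonim) adds -im, so the same rule applies.
So wepirkod → wepirkodim.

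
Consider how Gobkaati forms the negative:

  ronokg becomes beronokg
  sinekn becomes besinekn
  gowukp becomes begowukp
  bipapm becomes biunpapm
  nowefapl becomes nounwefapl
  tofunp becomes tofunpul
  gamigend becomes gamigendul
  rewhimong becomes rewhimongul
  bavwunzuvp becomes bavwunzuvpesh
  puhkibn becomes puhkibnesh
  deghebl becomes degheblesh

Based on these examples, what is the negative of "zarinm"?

zarinmul

gowukp and tofunp both end in -p yet inflect differently (begowukp, tofunpul), so the final letter is not what conditions the rule; the second-to-last letter is.
"zarinm" has second-to-last letter 'n'. The stems whose second-to-last letter is 'n' (tofunp → tofunpul, gamigend → gamigendul, rewhimong → rewhimongul) add -ul.
The other patterns: stems whose second-to-last letter is 'k' add the prefix be-; stems whose second-to-last letter is 'p' insert -un- after the first vowel; stems whose second-to-last letter is 'b' or 'v' add -esh.
So zarinm → zarinmul.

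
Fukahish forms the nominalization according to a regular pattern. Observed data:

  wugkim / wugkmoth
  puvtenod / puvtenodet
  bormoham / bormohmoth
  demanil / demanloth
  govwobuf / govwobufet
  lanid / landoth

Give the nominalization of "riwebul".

riwebulet

lanid and puvtenod both end in -d yet inflect differently (landoth, puvtenodet), so the final letter is not what conditions the rule; the last vowel is.
"riwebul" has last vowel 'u'. The one such stem in the data (govwobuf → govwobufet) adds -et, so the same rule applies.
The other pattern: stems whose last vowel is 'a' or 'i' delete the last vowel and add -oth.
So riwebul → riwebulet.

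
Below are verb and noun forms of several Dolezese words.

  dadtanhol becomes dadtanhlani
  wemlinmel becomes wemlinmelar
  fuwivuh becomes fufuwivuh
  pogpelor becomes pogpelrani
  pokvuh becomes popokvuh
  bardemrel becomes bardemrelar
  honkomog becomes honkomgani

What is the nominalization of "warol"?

warlani

dadtanhol and bardemrel both end in -l yet inflect differently (dadtanhlani, bardemrelar), so the final letter is not what conditions the rule; the last vowel is.
"warol" has last vowel 'o'. The stems whose last vowel is 'o' (pogpelor → pogpelrani, dadtanhol → dadtanhlani, honkomog → honkomgani) delete the last vowel and add -ani.
So warol → warlani.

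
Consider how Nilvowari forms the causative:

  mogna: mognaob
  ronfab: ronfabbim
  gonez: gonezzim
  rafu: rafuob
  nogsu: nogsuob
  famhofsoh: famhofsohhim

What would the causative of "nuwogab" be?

ronfab and mogna both have last vowel 'a' yet inflect differently (ronfabbim, mognaob), so the last vowel is not what conditions the rule; whether the stem ends in a vowel or a consonant is.
"nuwogab" ends in a consonant. The stems ending in a consonant (ronfab → ronfabbim, gonez → gonezzim, famhofsoh → famhofsohhim) double the final consonant and add -im.
The other pattern: stems ending in a vowel add -ob.
So nuwogab → nuwogabbim.

nuwogabbim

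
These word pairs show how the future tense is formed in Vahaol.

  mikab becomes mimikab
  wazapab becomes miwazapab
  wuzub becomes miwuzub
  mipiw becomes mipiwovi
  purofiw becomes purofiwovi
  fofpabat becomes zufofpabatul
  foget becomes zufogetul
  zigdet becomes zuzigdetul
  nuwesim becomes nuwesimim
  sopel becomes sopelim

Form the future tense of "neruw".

neruwovi

mikab and fofpabat both have last vowel 'a' yet inflect differently (mimikab, zufofpabatul), so the last vowel is not what conditions the rule; the final letter is.
"neruw" ends in -w. The stems ending in -w (mipiw → mipiwovi, purofiw → purofiwovi) add -ovi.
The other patterns: stems ending in -b add the prefix mi-; stems ending in -t add zu- … -ul around the stem; stems ending in -l or -m add -im.
So neruw → neruwovi.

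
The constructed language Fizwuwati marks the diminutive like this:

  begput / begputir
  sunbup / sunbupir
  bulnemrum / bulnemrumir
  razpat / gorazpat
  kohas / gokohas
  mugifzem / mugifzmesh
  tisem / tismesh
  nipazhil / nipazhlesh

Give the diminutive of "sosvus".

sosvusir

begput and razpat both end in -t yet inflect differently (begputir, gorazpat), so the final letter is not what conditions the rule; the last vowel is.
"sosvus" has last vowel 'u'. The stems whose last vowel is 'u' (begput → begputir, sunbup → sunbupir, bulnemrum → bulnemrumir) add -ir.
The other patterns: stems whose last vowel is 'a' add the prefix go-; stems whose last vowel is 'e' or 'i' delete the last vowel and add -esh.
So sosvus → sosvusir.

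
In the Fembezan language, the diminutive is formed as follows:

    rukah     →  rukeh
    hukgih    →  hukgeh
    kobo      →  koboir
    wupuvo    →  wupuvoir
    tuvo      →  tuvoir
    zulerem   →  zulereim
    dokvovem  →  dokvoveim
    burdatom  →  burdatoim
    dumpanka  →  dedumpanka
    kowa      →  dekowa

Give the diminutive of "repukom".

kobo and burdatom both have last vowel 'o' yet inflect differently (koboir, burdatoim), so the last vowel is not what conditions the rule; the final letter is.
"repukom" ends in -m. The stems ending in -m (zulerem → zulereim, dokvovem → dokvoveim, burdatom → burdatoim) drop the final letter and add -im.
So repukom → repukoim.

repukoim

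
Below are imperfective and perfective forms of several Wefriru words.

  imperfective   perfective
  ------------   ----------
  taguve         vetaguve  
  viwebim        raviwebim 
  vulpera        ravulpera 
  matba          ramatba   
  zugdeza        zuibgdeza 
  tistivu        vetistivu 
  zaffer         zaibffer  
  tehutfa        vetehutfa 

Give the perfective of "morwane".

vulpera and tehutfa both end in -a yet inflect differently (ravulpera, vetehutfa), so the final letter is not what conditions the rule; the first letter is.
"morwane" begins with m-. The one such stem in the data (matba → ramatba) adds the prefix ra-, so the same rule applies.
So morwane → ramorwane.

ramorwane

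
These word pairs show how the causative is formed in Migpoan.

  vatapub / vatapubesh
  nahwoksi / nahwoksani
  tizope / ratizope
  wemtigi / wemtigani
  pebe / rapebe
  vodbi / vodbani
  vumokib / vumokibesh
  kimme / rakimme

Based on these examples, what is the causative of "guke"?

vodbi and vumokib both have last vowel 'i' yet inflect differently (vodbani, vumokibesh), so the last vowel is not what conditions the rule; the final letter is.
"guke" ends in -e. The stems ending in -e (tizope → ratizope, kimme → rakimme, pebe → rapebe) add the prefix ra-.
So guke → raguke.

raguke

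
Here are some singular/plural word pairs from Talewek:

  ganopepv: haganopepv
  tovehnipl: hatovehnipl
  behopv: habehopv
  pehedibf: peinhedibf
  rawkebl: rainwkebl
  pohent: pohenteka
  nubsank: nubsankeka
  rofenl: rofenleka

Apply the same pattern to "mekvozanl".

mekvozanleka

tovehnipl and rawkebl both end in -l yet inflect differently (hatovehnipl, rainwkebl), so the final letter is not what conditions the rule; the second-to-last letter is.
"mekvozanl" has second-to-last letter 'n'. The stems whose second-to-last letter is 'n' (pohent → pohenteka, nubsank → nubsankeka, rofenl → rofenleka) add -eka.
So mekvozanl → mekvozanleka.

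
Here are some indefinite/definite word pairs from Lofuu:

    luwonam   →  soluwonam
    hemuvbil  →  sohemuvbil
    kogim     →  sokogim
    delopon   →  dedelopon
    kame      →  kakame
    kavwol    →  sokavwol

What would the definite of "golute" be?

gogolute

kavwol and delopon both have last vowel 'o' yet inflect differently (sokavwol, dedelopon), so the last vowel is not what conditions the rule; the final letter is.
"golute" ends in -e. The one such stem in the data (kame → kakame) repeats the first consonant+vowel as a prefix (as does delopon), so the same rule applies.
The other pattern: stems ending in -l or -m add the prefix so-.
So golute → gogolute.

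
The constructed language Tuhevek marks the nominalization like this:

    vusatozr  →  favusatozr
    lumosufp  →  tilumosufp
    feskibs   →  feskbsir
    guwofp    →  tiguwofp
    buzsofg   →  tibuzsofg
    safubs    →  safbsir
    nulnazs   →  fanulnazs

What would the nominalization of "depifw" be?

tidepifw

safubs and nulnazs both end in -s yet inflect differently (safbsir, fanulnazs), so the final letter is not what conditions the rule; the second-to-last letter is.
"depifw" has second-to-last letter 'f'. The stems whose second-to-last letter is 'f' (buzsofg → tibuzsofg, guwofp → tiguwofp, lumosufp → tilumosufp) add the prefix ti-.
So depifw → tidepifw.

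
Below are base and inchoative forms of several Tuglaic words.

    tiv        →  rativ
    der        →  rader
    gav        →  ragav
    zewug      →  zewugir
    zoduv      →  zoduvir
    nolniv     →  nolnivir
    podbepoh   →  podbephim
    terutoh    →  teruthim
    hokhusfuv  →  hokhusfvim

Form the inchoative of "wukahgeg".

wukahggim

tiv and zoduv both end in -v yet inflect differently (rativ, zoduvir), so the final letter is not what conditions the rule; the number of vowels is.
"wukahgeg" has 3 vowels. The stems with 3 vowels (podbepoh → podbephim, terutoh → teruthim, hokhusfuv → hokhusfvim) delete the last vowel and add -im.
So wukahgeg → wukahggim.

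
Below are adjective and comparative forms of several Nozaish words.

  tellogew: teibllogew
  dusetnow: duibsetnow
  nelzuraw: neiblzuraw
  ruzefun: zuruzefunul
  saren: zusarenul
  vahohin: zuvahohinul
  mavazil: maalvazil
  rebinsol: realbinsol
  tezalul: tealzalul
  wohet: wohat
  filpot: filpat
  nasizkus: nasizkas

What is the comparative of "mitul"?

tellogew and saren both have last vowel 'e' yet inflect differently (teibllogew, zusarenul), so the last vowel is not what conditions the rule; the final letter is.
"mitul" ends in -l. The stems ending in -l (mavazil → maalvazil, rebinsol → realbinsol, tezalul → tealzalul) insert -al- after the first vowel.
The other patterns: stems ending in -w insert -ib- after the first vowel; stems ending in -n add zu- … -ul around the stem; stems ending in -s or -t change the last vowel to 'a'.
So mitul → mialtul.

mialtul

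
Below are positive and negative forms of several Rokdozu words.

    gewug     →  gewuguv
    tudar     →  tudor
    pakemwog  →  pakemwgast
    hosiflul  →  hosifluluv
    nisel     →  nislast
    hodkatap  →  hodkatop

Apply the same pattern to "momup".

momupuv

gewug and pakemwog both end in -g yet inflect differently (gewuguv, pakemwgast), so the final letter is not what conditions the rule; the last vowel is.
"momup" has last vowel 'u'. The stems whose last vowel is 'u' (hosiflul → hosifluluv, gewug → gewuguv) add -uv.
So momup → momupuv.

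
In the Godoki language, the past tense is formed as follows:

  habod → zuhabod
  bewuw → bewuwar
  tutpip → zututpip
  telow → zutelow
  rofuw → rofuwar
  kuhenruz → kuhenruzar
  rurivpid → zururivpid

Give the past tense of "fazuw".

rofuw and telow both end in -w yet inflect differently (rofuwar, zutelow), so the final letter is not what conditions the rule; the last vowel is.
"fazuw" has last vowel 'u'. The stems whose last vowel is 'u' (kuhenruz → kuhenruzar, rofuw → rofuwar, bewuw → bewuwar) add -ar.
So fazuw → fazuwar.

fazuwar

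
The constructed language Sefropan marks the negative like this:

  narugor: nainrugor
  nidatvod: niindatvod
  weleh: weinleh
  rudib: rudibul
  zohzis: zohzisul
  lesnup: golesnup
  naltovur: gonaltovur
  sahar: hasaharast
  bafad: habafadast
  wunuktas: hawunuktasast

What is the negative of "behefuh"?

gobehefuh

narugor and naltovur both end in -r yet inflect differently (nainrugor, gonaltovur), so the final letter is not what conditions the rule; the last vowel is.
"behefuh" has last vowel 'u'. The stems whose last vowel is 'u' (lesnup → golesnup, naltovur → gonaltovur) add the prefix go-.
The other patterns: stems whose last vowel is 'e' or 'o' insert -in- after the first vowel; stems whose last vowel is 'i' add -ul; stems whose last vowel is 'a' add ha- … -ast around the stem.
So behefuh → gobehefuh.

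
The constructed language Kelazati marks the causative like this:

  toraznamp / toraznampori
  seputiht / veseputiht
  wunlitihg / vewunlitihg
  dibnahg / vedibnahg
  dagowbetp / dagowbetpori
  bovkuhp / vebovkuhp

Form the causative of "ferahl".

bovkuhp and dagowbetp both end in -p yet inflect differently (vebovkuhp, dagowbetpori), so the final letter is not what conditions the rule; the second-to-last letter is.
"ferahl" has second-to-last letter 'h'. The stems whose second-to-last letter is 'h' (dibnahg → vedibnahg, bovkuhp → vebovkuhp, wunlitihg → vewunlitihg) add the prefix ve-.
The other pattern: stems whose second-to-last letter is 'm' or 't' add -ori.
So ferahl → veferahl.

veferahl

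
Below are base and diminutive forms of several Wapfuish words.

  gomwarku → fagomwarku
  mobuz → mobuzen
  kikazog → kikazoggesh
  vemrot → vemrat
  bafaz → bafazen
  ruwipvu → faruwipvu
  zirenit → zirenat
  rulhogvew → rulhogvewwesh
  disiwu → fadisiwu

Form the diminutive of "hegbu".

ruwipvu and mobuz both have last vowel 'u' yet inflect differently (faruwipvu, mobuzen), so the last vowel is not what conditions the rule; the final letter is.
"hegbu" ends in -u. The stems ending in -u (ruwipvu → faruwipvu, disiwu → fadisiwu, gomwarku → fagomwarku) add the prefix fa-.
So hegbu → fahegbu.

fahegbu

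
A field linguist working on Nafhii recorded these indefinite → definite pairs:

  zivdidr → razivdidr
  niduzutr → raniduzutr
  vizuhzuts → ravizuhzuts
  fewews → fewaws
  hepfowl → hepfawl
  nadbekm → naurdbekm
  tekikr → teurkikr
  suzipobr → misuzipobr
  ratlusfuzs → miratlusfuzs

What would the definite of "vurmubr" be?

vizuhzuts and fewews both end in -s yet inflect differently (ravizuhzuts, fewaws), so the final letter is not what conditions the rule; the second-to-last letter is.
"vurmubr" has second-to-last letter 'b'. The one such stem in the data (suzipobr → misuzipobr) adds the prefix mi-, so the same rule applies.
The other patterns: stems whose second-to-last letter is 'd' or 't' add the prefix ra-; stems whose second-to-last letter is 'w' change the last vowel to 'a'; stems whose second-to-last letter is 'k' insert -ur- after the first vowel.
So vurmubr → mivurmubr.

mivurmubr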